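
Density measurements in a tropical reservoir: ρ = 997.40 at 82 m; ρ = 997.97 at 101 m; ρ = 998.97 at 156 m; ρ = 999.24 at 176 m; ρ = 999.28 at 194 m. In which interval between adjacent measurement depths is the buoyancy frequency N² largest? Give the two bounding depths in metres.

82–101 m

Compute the density gradient over each adjacent pair:
  82–101 m: Δρ/Δz = 0.57/19 = 0.030 kg m⁻⁴
  101–156 m: Δρ/Δz = 1.00/55 = 0.018 kg m⁻⁴
  156–176 m: Δρ/Δz = 0.27/20 = 0.014 kg m⁻⁴
  176–194 m: Δρ/Δz = 0.04/18 = 2.2 × 10⁻³ kg m⁻⁴
The largest gradient is in the 82–101 m interval — the pycnocline.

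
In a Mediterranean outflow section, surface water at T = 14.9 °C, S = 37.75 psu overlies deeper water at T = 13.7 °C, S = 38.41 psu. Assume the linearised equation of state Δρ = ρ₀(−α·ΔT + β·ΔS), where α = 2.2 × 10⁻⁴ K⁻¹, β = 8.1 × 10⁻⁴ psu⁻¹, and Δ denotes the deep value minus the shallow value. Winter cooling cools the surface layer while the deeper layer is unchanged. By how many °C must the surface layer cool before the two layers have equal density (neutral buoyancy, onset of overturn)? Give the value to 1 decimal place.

Neutral buoyancy requires Δρ = 0, i.e. −α(T_deep − T_surf′) + β(S_deep − S_surf) = 0.
T_surf′ = T_deep − (β/α)·ΔS = 13.7 − (8.1 × 10⁻⁴/2.2 × 10⁻⁴)·(+0.66) = 11.270 °C.
Cooling required: 14.9 − (11.270) = 3.630 °C.

3.6 °C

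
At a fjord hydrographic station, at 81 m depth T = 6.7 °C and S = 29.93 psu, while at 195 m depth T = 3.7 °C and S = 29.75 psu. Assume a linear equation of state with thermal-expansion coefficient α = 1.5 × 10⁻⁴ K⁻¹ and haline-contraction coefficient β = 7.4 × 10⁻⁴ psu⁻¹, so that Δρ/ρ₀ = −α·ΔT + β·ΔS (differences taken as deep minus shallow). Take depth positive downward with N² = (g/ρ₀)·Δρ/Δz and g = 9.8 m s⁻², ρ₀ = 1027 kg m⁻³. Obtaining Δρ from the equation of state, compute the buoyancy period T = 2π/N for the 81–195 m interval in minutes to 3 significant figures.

20.1 min

ΔT = -3.0 K, ΔS = -0.18 psu (deep − shallow).
Δρ/ρ₀ = −αΔT + βΔS = 4.50 × 10⁻⁴ − 1.332 × 10⁻⁴ = 3.168 × 10⁻⁴, so Δρ ≈ 0.3254 kg m⁻³.
N² = (g/ρ₀)·Δρ/Δz = g·(Δρ/ρ₀)/Δz = 9.8 × 3.168 × 10⁻⁴ / 114 = 2.7234 × 10⁻⁵ s⁻².
N = √(2.7234 × 10⁻⁵) = 5.2186 × 10⁻³ rad s⁻¹ → T = 2π/N = 1.2040 × 10³ s = 20.067 min ≈ 20.1 min.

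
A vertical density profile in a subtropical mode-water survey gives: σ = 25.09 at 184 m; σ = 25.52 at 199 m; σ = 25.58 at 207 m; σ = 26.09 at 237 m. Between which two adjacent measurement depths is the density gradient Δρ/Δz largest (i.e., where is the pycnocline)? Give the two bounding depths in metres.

Compute the density gradient over each adjacent pair:
  184–199 m: Δρ/Δz = 0.43/15 = 0.029 kg m⁻⁴
  199–207 m: Δρ/Δz = 0.06/8 = 7.5 × 10⁻³ kg m⁻⁴
  207–237 m: Δρ/Δz = 0.51/30 = 0.017 kg m⁻⁴
The largest gradient is in the 184–199 m interval — the pycnocline.

184–199 m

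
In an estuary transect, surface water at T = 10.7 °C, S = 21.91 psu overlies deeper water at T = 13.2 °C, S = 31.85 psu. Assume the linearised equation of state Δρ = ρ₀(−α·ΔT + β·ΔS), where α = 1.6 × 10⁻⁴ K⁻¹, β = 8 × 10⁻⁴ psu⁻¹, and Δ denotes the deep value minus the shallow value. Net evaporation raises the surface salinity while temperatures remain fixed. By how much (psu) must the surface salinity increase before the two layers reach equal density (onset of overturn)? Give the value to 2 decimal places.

9.44 psu

Neutral buoyancy requires −α(T_deep − T_surf) + β(S_deep − S_surf′) = 0.
S_surf′ = S_deep − (α/β)·ΔT = 31.85 − (1.6 × 10⁻⁴/8 × 10⁻⁴)·(+2.5) = 31.3500 psu.
Increase required: 31.3500 − 21.91 = 9.4400 psu.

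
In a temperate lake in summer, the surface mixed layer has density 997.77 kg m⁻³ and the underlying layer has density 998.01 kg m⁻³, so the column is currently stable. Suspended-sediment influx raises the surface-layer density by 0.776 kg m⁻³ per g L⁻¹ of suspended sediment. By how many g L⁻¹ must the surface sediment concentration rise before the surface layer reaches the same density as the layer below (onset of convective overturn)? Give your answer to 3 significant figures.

0.309 g L⁻¹

Density deficit of the surface layer: 998.01 − 997.77 = 0.24 kg m⁻³.
Required change = 0.24 / 0.776 = 0.309 g L⁻¹.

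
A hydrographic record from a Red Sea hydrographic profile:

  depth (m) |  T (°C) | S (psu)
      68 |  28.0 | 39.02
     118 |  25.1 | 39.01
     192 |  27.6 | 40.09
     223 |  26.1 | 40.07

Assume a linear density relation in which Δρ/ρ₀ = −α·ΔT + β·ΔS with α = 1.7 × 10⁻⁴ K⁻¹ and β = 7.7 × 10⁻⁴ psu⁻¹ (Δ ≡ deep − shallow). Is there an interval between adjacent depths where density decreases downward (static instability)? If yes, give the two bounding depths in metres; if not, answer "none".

Evaluate Δρ/ρ₀ = −αΔT + βΔS across each adjacent pair:
  68–118 m: −αΔT+βΔS = −(1.7 × 10⁻⁴)(-2.9)+(7.7 × 10⁻⁴)(-0.01) = 4.9 × 10⁻⁴ → stable
  118–192 m: −αΔT+βΔS = −(1.7 × 10⁻⁴)(+2.5)+(7.7 × 10⁻⁴)(+1.08) = 4.1 × 10⁻⁴ → stable
  192–223 m: −αΔT+βΔS = −(1.7 × 10⁻⁴)(-1.5)+(7.7 × 10⁻⁴)(-0.02) = 2.4 × 10⁻⁴ → stable
Every interval has Δρ > 0: the column is stably stratified throughout.

none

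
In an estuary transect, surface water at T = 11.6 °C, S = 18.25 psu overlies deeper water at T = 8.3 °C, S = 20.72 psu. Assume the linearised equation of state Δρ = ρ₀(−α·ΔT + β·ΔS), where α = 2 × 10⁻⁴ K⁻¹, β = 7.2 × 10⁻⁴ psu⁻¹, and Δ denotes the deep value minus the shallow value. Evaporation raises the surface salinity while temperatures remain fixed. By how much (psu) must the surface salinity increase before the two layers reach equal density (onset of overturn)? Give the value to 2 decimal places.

Neutral buoyancy requires −α(T_deep − T_surf) + β(S_deep − S_surf′) = 0.
S_surf′ = S_deep − (α/β)·ΔT = 20.72 − (2 × 10⁻⁴/7.2 × 10⁻⁴)·(-3.3) = 21.6367 psu.
Increase required: 21.6367 − 18.25 = 3.3867 psu.

3.39 psu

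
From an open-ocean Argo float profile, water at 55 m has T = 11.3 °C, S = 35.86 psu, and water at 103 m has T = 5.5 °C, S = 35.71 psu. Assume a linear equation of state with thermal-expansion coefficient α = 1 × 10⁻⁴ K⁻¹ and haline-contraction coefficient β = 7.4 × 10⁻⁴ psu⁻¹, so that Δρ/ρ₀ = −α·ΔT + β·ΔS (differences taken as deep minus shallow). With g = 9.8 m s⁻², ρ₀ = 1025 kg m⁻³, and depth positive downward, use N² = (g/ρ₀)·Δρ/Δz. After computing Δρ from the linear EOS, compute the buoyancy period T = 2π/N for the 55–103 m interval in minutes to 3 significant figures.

10.7 min

ΔT = -5.8 K, ΔS = -0.15 psu (deep − shallow).
Δρ/ρ₀ = −αΔT + βΔS = 5.80 × 10⁻⁴ − 1.11 × 10⁻⁴ = 4.69 × 10⁻⁴, so Δρ ≈ 0.4807 kg m⁻³.
N² = (g/ρ₀)·Δρ/Δz = g·(Δρ/ρ₀)/Δz = 9.8 × 4.69 × 10⁻⁴ / 48 = 9.5754 × 10⁻⁵ s⁻².
N = √(9.5754 × 10⁻⁵) = 9.7854 × 10⁻³ rad s⁻¹ → T = 2π/N = 642.10 s = 10.702 min ≈ 10.7 min.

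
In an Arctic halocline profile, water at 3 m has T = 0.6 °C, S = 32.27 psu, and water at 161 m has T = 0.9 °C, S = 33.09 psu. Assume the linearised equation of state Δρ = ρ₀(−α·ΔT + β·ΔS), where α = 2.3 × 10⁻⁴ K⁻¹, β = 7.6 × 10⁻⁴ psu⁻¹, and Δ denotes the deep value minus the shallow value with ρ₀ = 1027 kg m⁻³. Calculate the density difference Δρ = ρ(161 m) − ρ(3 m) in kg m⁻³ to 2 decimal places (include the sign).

ΔT = +0.3 K, ΔS = +0.82 psu (deep − shallow).
Δρ/ρ₀ = −(2.3 × 10⁻⁴)(+0.3) + (7.6 × 10⁻⁴)(+0.82) = 5.542 × 10⁻⁴.
Δρ = 1027 × (5.542 × 10⁻⁴) = +0.57 kg m⁻³.
Positive Δρ: denser below, stable.

+0.57 kg m⁻³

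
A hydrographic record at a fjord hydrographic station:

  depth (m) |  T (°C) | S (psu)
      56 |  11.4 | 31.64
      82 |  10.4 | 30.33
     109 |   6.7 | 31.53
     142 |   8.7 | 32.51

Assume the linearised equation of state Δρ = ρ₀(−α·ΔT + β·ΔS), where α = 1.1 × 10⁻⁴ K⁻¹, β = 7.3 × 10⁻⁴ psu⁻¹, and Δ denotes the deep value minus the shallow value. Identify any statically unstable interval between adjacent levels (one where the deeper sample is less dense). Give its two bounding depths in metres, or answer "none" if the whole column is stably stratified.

56–82 m

Evaluate Δρ/ρ₀ = −αΔT + βΔS across each adjacent pair:
  56–82 m: −αΔT+βΔS = −(1.1 × 10⁻⁴)(-1.0)+(7.3 × 10⁻⁴)(-1.31) = -8.5 × 10⁻⁴ → UNSTABLE
  82–109 m: −αΔT+βΔS = −(1.1 × 10⁻⁴)(-3.7)+(7.3 × 10⁻⁴)(+1.20) = 1.3 × 10⁻³ → stable
  109–142 m: −αΔT+βΔS = −(1.1 × 10⁻⁴)(+2.0)+(7.3 × 10⁻⁴)(+0.98) = 5.0 × 10⁻⁴ → stable
The 56–82 m interval has Δρ < 0: lighter water underlies denser water.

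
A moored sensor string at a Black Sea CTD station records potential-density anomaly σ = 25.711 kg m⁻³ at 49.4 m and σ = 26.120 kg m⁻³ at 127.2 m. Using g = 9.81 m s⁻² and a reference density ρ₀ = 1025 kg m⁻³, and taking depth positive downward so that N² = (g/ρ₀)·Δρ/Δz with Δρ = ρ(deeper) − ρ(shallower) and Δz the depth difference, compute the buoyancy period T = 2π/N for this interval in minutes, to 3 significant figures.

Δρ = 1026.120 − 1025.711 = 0.409 kg m⁻³ over Δz = 127.2 − 49.4 = 77.8 m.
N² = (9.81/1025) × (0.409/77.8) = 5.0314 × 10⁻⁵ s⁻².
N = √(5.0314 × 10⁻⁵) = 7.0932 × 10⁻³ rad s⁻¹, so T = 2π/N = 885.80 s = 14.763 min ≈ 14.8 min.

14.8 min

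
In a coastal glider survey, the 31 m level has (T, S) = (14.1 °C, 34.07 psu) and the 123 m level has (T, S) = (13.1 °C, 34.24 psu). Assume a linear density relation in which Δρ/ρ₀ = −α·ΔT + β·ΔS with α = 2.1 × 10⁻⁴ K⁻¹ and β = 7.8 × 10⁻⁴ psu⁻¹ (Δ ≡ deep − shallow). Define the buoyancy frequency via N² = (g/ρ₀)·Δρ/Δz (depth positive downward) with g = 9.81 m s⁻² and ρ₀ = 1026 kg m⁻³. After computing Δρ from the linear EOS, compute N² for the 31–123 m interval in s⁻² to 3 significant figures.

3.65 × 10⁻⁵ s⁻²

ΔT = -1.0 K, ΔS = +0.17 psu (deep − shallow).
Δρ/ρ₀ = −αΔT + βΔS = 2.10 × 10⁻⁴ + 1.326 × 10⁻⁴ = 3.426 × 10⁻⁴, so Δρ ≈ 0.3515 kg m⁻³.
N² = (g/ρ₀)·Δρ/Δz = g·(Δρ/ρ₀)/Δz = 9.81 × 3.426 × 10⁻⁴ / 92 = 3.6532 × 10⁻⁵ s⁻² ≈ 3.65 × 10⁻⁵ s⁻².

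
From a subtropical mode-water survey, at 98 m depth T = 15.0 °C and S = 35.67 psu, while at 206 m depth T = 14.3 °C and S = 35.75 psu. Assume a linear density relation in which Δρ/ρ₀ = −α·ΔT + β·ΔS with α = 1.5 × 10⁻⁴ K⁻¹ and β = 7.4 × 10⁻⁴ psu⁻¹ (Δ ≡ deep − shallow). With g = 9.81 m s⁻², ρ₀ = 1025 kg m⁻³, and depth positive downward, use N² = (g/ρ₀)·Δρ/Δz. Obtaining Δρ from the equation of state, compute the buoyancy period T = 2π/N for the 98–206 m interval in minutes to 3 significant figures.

27.1 min

ΔT = -0.7 K, ΔS = +0.08 psu (deep − shallow).
Δρ/ρ₀ = −αΔT + βΔS = 1.05 × 10⁻⁴ + 5.92 × 10⁻⁵ = 1.642 × 10⁻⁴, so Δρ ≈ 0.1683 kg m⁻³.
N² = (g/ρ₀)·Δρ/Δz = g·(Δρ/ρ₀)/Δz = 9.81 × 1.642 × 10⁻⁴ / 108 = 1.4915 × 10⁻⁵ s⁻².
N = √(1.4915 × 10⁻⁵) = 3.8620 × 10⁻³ rad s⁻¹ → T = 2π/N = 1.6269 × 10³ s = 27.115 min ≈ 27.1 min.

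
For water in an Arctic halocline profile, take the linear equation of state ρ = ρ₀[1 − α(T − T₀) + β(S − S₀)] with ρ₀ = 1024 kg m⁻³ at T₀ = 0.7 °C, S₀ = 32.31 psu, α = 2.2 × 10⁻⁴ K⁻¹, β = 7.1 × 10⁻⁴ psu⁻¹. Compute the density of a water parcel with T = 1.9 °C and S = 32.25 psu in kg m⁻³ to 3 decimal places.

T − T₀ = +1.2 K, S − S₀ = -0.06 psu.
Bracket = 1 − α·(+1.2) + β·(-0.06) = 1 + (-3.066 × 10⁻⁴) = 0.9996934.
ρ = 1024 × 0.9996934 = 1023.686 kg m⁻³.

1023.686 kg m⁻³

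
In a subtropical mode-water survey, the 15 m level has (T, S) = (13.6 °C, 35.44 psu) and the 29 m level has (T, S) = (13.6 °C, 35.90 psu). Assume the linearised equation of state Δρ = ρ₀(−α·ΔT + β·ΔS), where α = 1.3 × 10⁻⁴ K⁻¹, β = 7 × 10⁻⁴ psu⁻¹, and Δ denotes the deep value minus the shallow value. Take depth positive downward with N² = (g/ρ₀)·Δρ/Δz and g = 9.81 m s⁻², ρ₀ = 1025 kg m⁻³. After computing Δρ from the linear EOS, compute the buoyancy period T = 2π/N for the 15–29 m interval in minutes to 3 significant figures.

ΔT = +0.0 K, ΔS = +0.46 psu (deep − shallow).
Δρ/ρ₀ = −αΔT + βΔS = 0 + 3.22 × 10⁻⁴ = 3.22 × 10⁻⁴, so Δρ ≈ 0.3301 kg m⁻³.
N² = (g/ρ₀)·Δρ/Δz = g·(Δρ/ρ₀)/Δz = 9.81 × 3.22 × 10⁻⁴ / 14 = 2.2563 × 10⁻⁴ s⁻².
N = √(2.2563 × 10⁻⁴) = 0.015021 rad s⁻¹ → T = 2π/N = 418.29 s = 6.9715 min ≈ 6.97 min.

6.97 min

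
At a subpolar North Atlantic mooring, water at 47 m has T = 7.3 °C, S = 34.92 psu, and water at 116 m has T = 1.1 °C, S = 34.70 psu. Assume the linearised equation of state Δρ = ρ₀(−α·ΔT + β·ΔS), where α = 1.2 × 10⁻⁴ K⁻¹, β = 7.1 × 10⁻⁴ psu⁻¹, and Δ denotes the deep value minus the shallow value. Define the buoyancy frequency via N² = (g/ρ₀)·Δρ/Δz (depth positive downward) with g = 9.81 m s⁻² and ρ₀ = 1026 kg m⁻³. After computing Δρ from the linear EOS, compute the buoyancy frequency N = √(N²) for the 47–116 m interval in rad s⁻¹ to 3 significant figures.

ΔT = -6.2 K, ΔS = -0.22 psu (deep − shallow).
Δρ/ρ₀ = −αΔT + βΔS = 7.44 × 10⁻⁴ − 1.562 × 10⁻⁴ = 5.878 × 10⁻⁴, so Δρ ≈ 0.6031 kg m⁻³.
N² = (g/ρ₀)·Δρ/Δz = g·(Δρ/ρ₀)/Δz = 9.81 × 5.878 × 10⁻⁴ / 69 = 8.3570 × 10⁻⁵ s⁻².
N = √(8.3570 × 10⁻⁵) = 9.1417 × 10⁻³ rad s⁻¹ ≈ 9.14 × 10⁻³ rad s⁻¹.

9.14 × 10⁻³ rad s⁻¹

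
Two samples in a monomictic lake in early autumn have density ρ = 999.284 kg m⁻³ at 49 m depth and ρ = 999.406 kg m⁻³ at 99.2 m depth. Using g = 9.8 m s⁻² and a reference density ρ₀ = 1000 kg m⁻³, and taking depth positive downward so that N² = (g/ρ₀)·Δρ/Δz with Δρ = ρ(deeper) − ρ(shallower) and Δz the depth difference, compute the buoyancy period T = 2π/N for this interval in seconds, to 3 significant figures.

1.29 × 10³ s

Δρ = 999.406 − 999.284 = 0.122 kg m⁻³ over Δz = 99.2 − 49 = 50.2 m.
N² = (9.8/1000) × (0.122/50.2) = 2.3817 × 10⁻⁵ s⁻².
N = √(2.3817 × 10⁻⁵) = 4.8803 × 10⁻³ rad s⁻¹, so T = 2π/N = 1.2875 × 10³ s ≈ 1.29 × 10³ s.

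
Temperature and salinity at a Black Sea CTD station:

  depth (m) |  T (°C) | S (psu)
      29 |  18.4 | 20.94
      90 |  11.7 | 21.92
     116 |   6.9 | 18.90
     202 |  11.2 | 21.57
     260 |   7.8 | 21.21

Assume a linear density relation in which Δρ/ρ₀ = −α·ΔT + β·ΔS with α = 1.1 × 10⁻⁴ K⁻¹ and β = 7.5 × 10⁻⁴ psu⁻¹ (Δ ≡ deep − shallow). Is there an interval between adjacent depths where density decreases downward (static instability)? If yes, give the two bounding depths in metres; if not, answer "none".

Evaluate Δρ/ρ₀ = −αΔT + βΔS across each adjacent pair:
  29–90 m: −αΔT+βΔS = −(1.1 × 10⁻⁴)(-6.7)+(7.5 × 10⁻⁴)(+0.98) = 1.5 × 10⁻³ → stable
  90–116 m: −αΔT+βΔS = −(1.1 × 10⁻⁴)(-4.8)+(7.5 × 10⁻⁴)(-3.02) = -1.7 × 10⁻³ → UNSTABLE
  116–202 m: −αΔT+βΔS = −(1.1 × 10⁻⁴)(+4.3)+(7.5 × 10⁻⁴)(+2.67) = 1.5 × 10⁻³ → stable
  202–260 m: −αΔT+βΔS = −(1.1 × 10⁻⁴)(-3.4)+(7.5 × 10⁻⁴)(-0.36) = 1.0 × 10⁻⁴ → stable
The 90–116 m interval has Δρ < 0: lighter water underlies denser water.

90–116 m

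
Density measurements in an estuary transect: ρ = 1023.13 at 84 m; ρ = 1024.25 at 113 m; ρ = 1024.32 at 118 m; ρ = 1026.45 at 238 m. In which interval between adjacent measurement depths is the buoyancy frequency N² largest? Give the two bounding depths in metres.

Compute the density gradient over each adjacent pair:
  84–113 m: Δρ/Δz = 1.12/29 = 0.039 kg m⁻⁴
  113–118 m: Δρ/Δz = 0.07/5 = 0.014 kg m⁻⁴
  118–238 m: Δρ/Δz = 2.13/120 = 0.018 kg m⁻⁴
The largest gradient is in the 84–113 m interval — the pycnocline.

84–113 m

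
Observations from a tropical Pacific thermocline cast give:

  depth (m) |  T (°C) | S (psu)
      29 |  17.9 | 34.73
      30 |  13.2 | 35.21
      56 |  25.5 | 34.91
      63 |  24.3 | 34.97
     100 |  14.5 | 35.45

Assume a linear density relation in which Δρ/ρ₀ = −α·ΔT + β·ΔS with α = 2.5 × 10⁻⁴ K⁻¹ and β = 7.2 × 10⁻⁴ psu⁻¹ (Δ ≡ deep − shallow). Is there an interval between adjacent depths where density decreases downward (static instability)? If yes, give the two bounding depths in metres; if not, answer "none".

Evaluate Δρ/ρ₀ = −αΔT + βΔS across each adjacent pair:
  29–30 m: −αΔT+βΔS = −(2.5 × 10⁻⁴)(-4.7)+(7.2 × 10⁻⁴)(+0.48) = 1.5 × 10⁻³ → stable
  30–56 m: −αΔT+βΔS = −(2.5 × 10⁻⁴)(+12.3)+(7.2 × 10⁻⁴)(-0.30) = -3.3 × 10⁻³ → UNSTABLE
  56–63 m: −αΔT+βΔS = −(2.5 × 10⁻⁴)(-1.2)+(7.2 × 10⁻⁴)(+0.06) = 3.4 × 10⁻⁴ → stable
  63–100 m: −αΔT+βΔS = −(2.5 × 10⁻⁴)(-9.8)+(7.2 × 10⁻⁴)(+0.48) = 2.8 × 10⁻³ → stable
The 30–56 m interval has Δρ < 0: lighter water underlies denser water.

30–56 m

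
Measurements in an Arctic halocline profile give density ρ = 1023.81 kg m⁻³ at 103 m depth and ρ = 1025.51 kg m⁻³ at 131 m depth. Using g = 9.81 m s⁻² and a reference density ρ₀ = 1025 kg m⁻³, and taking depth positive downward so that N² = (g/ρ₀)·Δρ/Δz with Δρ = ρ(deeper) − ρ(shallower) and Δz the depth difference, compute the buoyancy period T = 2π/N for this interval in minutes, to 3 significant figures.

4.34 min

Δρ = 1025.51 − 1023.81 = 1.70 kg m⁻³ over Δz = 131 − 103 = 28 m.
N² = (9.81/1025) × (1.70/28) = 5.8108 × 10⁻⁴ s⁻².
N = √(5.8108 × 10⁻⁴) = 0.024106 rad s⁻¹, so T = 2π/N = 260.65 s = 4.3442 min ≈ 4.34 min.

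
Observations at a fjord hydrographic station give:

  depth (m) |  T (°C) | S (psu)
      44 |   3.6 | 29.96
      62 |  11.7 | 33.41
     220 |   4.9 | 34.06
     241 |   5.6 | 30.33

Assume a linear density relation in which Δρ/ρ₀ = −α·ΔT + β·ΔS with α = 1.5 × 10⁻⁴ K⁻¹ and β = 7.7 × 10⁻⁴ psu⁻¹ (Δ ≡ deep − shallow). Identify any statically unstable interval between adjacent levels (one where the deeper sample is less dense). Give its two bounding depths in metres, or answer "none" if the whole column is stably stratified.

Evaluate Δρ/ρ₀ = −αΔT + βΔS across each adjacent pair:
  44–62 m: −αΔT+βΔS = −(1.5 × 10⁻⁴)(+8.1)+(7.7 × 10⁻⁴)(+3.45) = 1.4 × 10⁻³ → stable
  62–220 m: −αΔT+βΔS = −(1.5 × 10⁻⁴)(-6.8)+(7.7 × 10⁻⁴)(+0.65) = 1.5 × 10⁻³ → stable
  220–241 m: −αΔT+βΔS = −(1.5 × 10⁻⁴)(+0.7)+(7.7 × 10⁻⁴)(-3.73) = -3.0 × 10⁻³ → UNSTABLE
The 220–241 m interval has Δρ < 0: lighter water underlies denser water.

220–241 m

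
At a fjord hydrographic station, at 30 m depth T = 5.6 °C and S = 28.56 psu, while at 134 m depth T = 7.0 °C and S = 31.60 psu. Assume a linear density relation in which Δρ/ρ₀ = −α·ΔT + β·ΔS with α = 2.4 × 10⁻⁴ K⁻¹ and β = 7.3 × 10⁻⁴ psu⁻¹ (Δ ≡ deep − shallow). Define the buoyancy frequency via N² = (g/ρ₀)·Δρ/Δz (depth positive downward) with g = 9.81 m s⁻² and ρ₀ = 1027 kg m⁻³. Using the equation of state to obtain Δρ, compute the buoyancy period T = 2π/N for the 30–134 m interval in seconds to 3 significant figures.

ΔT = +1.4 K, ΔS = +3.04 psu (deep − shallow).
Δρ/ρ₀ = −αΔT + βΔS = -3.36 × 10⁻⁴ + 2.2192 × 10⁻³ = 1.8832 × 10⁻³, so Δρ ≈ 1.934 kg m⁻³.
N² = (g/ρ₀)·Δρ/Δz = g·(Δρ/ρ₀)/Δz = 9.81 × 1.8832 × 10⁻³ / 104 = 1.7764 × 10⁻⁴ s⁻².
N = √(1.7764 × 10⁻⁴) = 0.013328 rad s⁻¹ → T = 2π/N = 471.43 s ≈ 471 s.

471 s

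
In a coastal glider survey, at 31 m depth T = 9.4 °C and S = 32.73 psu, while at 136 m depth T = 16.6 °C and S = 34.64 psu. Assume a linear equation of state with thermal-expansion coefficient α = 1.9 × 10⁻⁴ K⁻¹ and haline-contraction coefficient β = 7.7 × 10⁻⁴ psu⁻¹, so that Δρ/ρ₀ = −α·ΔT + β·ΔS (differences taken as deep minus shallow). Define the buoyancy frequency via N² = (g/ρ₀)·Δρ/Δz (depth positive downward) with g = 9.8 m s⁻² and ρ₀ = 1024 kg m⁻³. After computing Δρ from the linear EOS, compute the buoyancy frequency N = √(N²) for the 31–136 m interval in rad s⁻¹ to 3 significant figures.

3.10 × 10⁻³ rad s⁻¹

ΔT = +7.2 K, ΔS = +1.91 psu (deep − shallow).
Δρ/ρ₀ = −αΔT + βΔS = -1.368 × 10⁻³ + 1.4707 × 10⁻³ = 1.027 × 10⁻⁴, so Δρ ≈ 0.1052 kg m⁻³.
N² = (g/ρ₀)·Δρ/Δz = g·(Δρ/ρ₀)/Δz = 9.8 × 1.027 × 10⁻⁴ / 105 = 9.5853 × 10⁻⁶ s⁻².
N = √(9.5853 × 10⁻⁶) = 3.0960 × 10⁻³ rad s⁻¹ ≈ 3.10 × 10⁻³ rad s⁻¹.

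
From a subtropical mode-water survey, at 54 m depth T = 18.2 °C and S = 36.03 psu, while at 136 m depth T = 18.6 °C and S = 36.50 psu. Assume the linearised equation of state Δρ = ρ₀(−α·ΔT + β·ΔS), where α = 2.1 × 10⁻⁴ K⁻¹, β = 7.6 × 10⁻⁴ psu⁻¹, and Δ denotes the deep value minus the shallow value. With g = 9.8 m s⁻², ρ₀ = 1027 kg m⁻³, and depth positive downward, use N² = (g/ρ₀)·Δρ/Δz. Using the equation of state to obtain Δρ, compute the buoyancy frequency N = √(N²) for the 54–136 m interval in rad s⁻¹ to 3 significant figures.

ΔT = +0.4 K, ΔS = +0.47 psu (deep − shallow).
Δρ/ρ₀ = −αΔT + βΔS = -8.40 × 10⁻⁵ + 3.572 × 10⁻⁴ = 2.732 × 10⁻⁴, so Δρ ≈ 0.2806 kg m⁻³.
N² = (g/ρ₀)·Δρ/Δz = g·(Δρ/ρ₀)/Δz = 9.8 × 2.732 × 10⁻⁴ / 82 = 3.2651 × 10⁻⁵ s⁻².
N = √(3.2651 × 10⁻⁵) = 5.7141 × 10⁻³ rad s⁻¹ ≈ 5.71 × 10⁻³ rad s⁻¹.

5.71 × 10⁻³ rad s⁻¹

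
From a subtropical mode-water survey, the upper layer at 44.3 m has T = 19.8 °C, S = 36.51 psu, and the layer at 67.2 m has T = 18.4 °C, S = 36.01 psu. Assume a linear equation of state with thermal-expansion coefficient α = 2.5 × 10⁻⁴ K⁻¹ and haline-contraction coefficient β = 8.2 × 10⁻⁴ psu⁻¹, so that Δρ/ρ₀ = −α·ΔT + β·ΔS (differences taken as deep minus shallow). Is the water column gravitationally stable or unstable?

unstable

ΔT = 18.4 − 19.8 = -1.4 K and ΔS = 36.01 − 36.51 = -0.50 psu (deep − shallow).
−αΔT = 3.50 × 10⁻⁴; βΔS = -4.10 × 10⁻⁴; sum Δρ/ρ₀ = -6.00 × 10⁻⁵.
Δρ/ρ₀ < 0, so Δρ < 0: deeper water is lighter → statically unstable; the column would overturn.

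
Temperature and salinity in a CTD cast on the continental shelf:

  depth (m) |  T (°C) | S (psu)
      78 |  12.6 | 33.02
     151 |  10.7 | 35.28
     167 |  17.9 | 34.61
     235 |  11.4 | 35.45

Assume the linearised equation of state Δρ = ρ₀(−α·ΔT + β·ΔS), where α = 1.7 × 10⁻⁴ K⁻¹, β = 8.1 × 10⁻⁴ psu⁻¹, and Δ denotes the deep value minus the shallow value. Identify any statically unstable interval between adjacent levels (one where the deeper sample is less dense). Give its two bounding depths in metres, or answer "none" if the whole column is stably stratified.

Evaluate Δρ/ρ₀ = −αΔT + βΔS across each adjacent pair:
  78–151 m: −αΔT+βΔS = −(1.7 × 10⁻⁴)(-1.9)+(8.1 × 10⁻⁴)(+2.26) = 2.2 × 10⁻³ → stable
  151–167 m: −αΔT+βΔS = −(1.7 × 10⁻⁴)(+7.2)+(8.1 × 10⁻⁴)(-0.67) = -1.8 × 10⁻³ → UNSTABLE
  167–235 m: −αΔT+βΔS = −(1.7 × 10⁻⁴)(-6.5)+(8.1 × 10⁻⁴)(+0.84) = 1.8 × 10⁻³ → stable
The 151–167 m interval has Δρ < 0: lighter water underlies denser water.

151–167 m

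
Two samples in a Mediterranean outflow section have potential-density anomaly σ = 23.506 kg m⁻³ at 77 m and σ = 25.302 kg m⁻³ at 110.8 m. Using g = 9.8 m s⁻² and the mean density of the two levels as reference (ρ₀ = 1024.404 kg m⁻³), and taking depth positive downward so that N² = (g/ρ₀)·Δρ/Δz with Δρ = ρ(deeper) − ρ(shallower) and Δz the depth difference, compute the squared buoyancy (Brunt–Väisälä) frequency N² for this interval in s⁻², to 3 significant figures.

Δρ = 1025.302 − 1023.506 = 1.796 kg m⁻³ over Δz = 110.8 − 77 = 33.8 m.
N² = (9.8/1024.404) × (1.796/33.8) = 5.0833 × 10⁻⁴ s⁻² ≈ 5.08 × 10⁻⁴ s⁻².

5.08 × 10⁻⁴ s⁻²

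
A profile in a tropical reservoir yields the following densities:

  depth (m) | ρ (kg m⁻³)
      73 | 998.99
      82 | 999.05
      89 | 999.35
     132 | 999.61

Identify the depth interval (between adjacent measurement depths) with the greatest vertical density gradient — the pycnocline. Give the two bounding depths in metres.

Compute the density gradient over each adjacent pair:
  73–82 m: Δρ/Δz = 0.06/9 = 6.7 × 10⁻³ kg m⁻⁴
  82–89 m: Δρ/Δz = 0.30/7 = 0.043 kg m⁻⁴
  89–132 m: Δρ/Δz = 0.26/43 = 6.0 × 10⁻³ kg m⁻⁴
The largest gradient is in the 82–89 m interval — the pycnocline.

82–89 m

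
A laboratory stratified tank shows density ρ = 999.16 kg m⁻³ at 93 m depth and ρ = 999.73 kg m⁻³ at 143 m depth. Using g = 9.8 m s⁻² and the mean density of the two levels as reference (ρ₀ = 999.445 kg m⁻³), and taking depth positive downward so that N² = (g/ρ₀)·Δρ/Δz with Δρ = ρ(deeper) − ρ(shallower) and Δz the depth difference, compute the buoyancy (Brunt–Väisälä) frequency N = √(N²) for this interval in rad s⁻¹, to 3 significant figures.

0.0106 rad s⁻¹

Δρ = 999.73 − 999.16 = 0.57 kg m⁻³ over Δz = 143 − 93 = 50 m.
N² = (9.8/999.445) × (0.57/50) = 1.1178 × 10⁻⁴ s⁻².
N = √(1.1178 × 10⁻⁴) = 0.010573 rad s⁻¹ ≈ 0.0106 rad s⁻¹.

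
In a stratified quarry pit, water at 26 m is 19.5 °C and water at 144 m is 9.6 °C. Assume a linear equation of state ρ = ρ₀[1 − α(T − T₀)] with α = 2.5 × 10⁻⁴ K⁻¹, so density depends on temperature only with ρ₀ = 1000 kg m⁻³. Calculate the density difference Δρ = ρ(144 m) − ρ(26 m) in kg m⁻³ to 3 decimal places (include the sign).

+2.475 kg m⁻³

ΔT = -9.9 K, Δρ/ρ₀ = −αΔT = 2.475 × 10⁻³.
Δρ = 1000 × (2.475 × 10⁻³) = +2.475 kg m⁻³.
Positive Δρ: denser below, stable.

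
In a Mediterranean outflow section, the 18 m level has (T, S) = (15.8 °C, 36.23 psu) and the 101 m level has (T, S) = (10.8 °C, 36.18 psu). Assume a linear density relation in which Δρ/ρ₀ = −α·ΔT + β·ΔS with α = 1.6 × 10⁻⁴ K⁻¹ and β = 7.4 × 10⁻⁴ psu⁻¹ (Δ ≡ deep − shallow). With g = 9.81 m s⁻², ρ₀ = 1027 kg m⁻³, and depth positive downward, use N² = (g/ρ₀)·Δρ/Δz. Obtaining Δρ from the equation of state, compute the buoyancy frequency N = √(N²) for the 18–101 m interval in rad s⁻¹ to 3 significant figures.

ΔT = -5.0 K, ΔS = -0.05 psu (deep − shallow).
Δρ/ρ₀ = −αΔT + βΔS = 8.00 × 10⁻⁴ − 3.70 × 10⁻⁵ = 7.63 × 10⁻⁴, so Δρ ≈ 0.7836 kg m⁻³.
N² = (g/ρ₀)·Δρ/Δz = g·(Δρ/ρ₀)/Δz = 9.81 × 7.63 × 10⁻⁴ / 83 = 9.0181 × 10⁻⁵ s⁻².
N = √(9.0181 × 10⁻⁵) = 9.4964 × 10⁻³ rad s⁻¹ ≈ 9.50 × 10⁻³ rad s⁻¹.

9.50 × 10⁻³ rad s⁻¹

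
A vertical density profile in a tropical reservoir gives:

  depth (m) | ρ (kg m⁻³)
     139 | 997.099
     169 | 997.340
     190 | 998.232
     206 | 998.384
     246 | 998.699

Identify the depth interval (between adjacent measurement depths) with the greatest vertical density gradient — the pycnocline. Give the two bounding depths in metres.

Compute the density gradient over each adjacent pair:
  139–169 m: Δρ/Δz = 0.241/30 = 8.0 × 10⁻³ kg m⁻⁴
  169–190 m: Δρ/Δz = 0.892/21 = 0.042 kg m⁻⁴
  190–206 m: Δρ/Δz = 0.152/16 = 9.5 × 10⁻³ kg m⁻⁴
  206–246 m: Δρ/Δz = 0.315/40 = 7.9 × 10⁻³ kg m⁻⁴
The largest gradient is in the 169–190 m interval — the pycnocline.

169–190 m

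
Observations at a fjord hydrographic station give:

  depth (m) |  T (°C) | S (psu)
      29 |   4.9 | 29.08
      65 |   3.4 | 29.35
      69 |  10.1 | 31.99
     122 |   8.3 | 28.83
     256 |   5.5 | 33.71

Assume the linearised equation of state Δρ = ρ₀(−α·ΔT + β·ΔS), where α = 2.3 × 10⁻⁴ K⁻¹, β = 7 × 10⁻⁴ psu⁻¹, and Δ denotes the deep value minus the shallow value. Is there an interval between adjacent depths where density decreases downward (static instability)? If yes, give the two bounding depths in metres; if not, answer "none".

69–122 m

Evaluate Δρ/ρ₀ = −αΔT + βΔS across each adjacent pair:
  29–65 m: −αΔT+βΔS = −(2.3 × 10⁻⁴)(-1.5)+(7 × 10⁻⁴)(+0.27) = 5.3 × 10⁻⁴ → stable
  65–69 m: −αΔT+βΔS = −(2.3 × 10⁻⁴)(+6.7)+(7 × 10⁻⁴)(+2.64) = 3.1 × 10⁻⁴ → stable
  69–122 m: −αΔT+βΔS = −(2.3 × 10⁻⁴)(-1.8)+(7 × 10⁻⁴)(-3.16) = -1.8 × 10⁻³ → UNSTABLE
  122–256 m: −αΔT+βΔS = −(2.3 × 10⁻⁴)(-2.8)+(7 × 10⁻⁴)(+4.88) = 4.1 × 10⁻³ → stable
The 69–122 m interval has Δρ < 0: lighter water underlies denser water.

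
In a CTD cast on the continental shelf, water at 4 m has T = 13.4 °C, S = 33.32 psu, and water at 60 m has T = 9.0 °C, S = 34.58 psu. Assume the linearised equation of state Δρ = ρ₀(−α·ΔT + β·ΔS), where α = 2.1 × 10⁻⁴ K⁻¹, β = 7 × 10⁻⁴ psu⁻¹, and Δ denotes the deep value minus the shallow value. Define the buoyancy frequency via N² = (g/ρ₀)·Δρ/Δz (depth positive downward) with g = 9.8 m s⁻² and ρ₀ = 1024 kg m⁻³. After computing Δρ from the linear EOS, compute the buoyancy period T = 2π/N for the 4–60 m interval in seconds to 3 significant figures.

ΔT = -4.4 K, ΔS = +1.26 psu (deep − shallow).
Δρ/ρ₀ = −αΔT + βΔS = 9.24 × 10⁻⁴ + 8.82 × 10⁻⁴ = 1.806 × 10⁻³, so Δρ ≈ 1.849 kg m⁻³.
N² = (g/ρ₀)·Δρ/Δz = g·(Δρ/ρ₀)/Δz = 9.8 × 1.806 × 10⁻³ / 56 = 3.1605 × 10⁻⁴ s⁻².
N = √(3.1605 × 10⁻⁴) = 0.017778 rad s⁻¹ → T = 2π/N = 353.42 s ≈ 353 s.

353 s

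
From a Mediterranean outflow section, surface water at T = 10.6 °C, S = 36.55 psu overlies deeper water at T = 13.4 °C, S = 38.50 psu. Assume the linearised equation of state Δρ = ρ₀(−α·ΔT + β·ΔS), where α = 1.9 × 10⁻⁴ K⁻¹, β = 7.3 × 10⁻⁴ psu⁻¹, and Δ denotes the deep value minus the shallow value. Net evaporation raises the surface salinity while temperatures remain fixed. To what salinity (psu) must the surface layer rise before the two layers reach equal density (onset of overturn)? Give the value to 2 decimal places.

37.77 psu

Neutral buoyancy requires −α(T_deep − T_surf) + β(S_deep − S_surf′) = 0.
S_surf′ = S_deep − (α/β)·ΔT = 38.50 − (1.9 × 10⁻⁴/7.3 × 10⁻⁴)·(+2.8) = 37.7712 psu.
Increase required: 37.7712 − 36.55 = 1.2212 psu.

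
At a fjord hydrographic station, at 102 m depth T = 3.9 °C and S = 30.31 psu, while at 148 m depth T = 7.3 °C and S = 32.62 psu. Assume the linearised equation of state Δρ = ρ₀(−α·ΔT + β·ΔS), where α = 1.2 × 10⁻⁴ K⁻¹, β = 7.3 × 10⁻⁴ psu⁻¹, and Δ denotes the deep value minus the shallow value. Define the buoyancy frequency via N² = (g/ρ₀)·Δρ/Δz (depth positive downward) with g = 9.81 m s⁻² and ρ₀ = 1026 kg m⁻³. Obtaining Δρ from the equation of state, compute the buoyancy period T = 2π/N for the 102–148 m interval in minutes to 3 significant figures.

6.34 min

ΔT = +3.4 K, ΔS = +2.31 psu (deep − shallow).
Δρ/ρ₀ = −αΔT + βΔS = -4.08 × 10⁻⁴ + 1.6863 × 10⁻³ = 1.2783 × 10⁻³, so Δρ ≈ 1.312 kg m⁻³.
N² = (g/ρ₀)·Δρ/Δz = g·(Δρ/ρ₀)/Δz = 9.81 × 1.2783 × 10⁻³ / 46 = 2.7261 × 10⁻⁴ s⁻².
N = √(2.7261 × 10⁻⁴) = 0.016511 rad s⁻¹ → T = 2π/N = 380.55 s = 6.3425 min ≈ 6.34 min.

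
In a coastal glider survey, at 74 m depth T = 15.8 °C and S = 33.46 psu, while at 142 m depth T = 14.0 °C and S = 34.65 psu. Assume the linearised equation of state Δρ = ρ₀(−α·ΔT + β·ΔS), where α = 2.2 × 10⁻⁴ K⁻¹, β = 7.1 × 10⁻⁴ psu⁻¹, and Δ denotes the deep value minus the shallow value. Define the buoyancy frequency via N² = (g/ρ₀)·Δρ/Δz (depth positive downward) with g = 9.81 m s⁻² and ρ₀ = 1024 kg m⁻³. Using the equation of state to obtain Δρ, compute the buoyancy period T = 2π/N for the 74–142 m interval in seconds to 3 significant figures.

470 s

ΔT = -1.8 K, ΔS = +1.19 psu (deep − shallow).
Δρ/ρ₀ = −αΔT + βΔS = 3.96 × 10⁻⁴ + 8.449 × 10⁻⁴ = 1.2409 × 10⁻³, so Δρ ≈ 1.271 kg m⁻³.
N² = (g/ρ₀)·Δρ/Δz = g·(Δρ/ρ₀)/Δz = 9.81 × 1.2409 × 10⁻³ / 68 = 1.7902 × 10⁻⁴ s⁻².
N = √(1.7902 × 10⁻⁴) = 0.013380 rad s⁻¹ → T = 2π/N = 469.60 s ≈ 470 s.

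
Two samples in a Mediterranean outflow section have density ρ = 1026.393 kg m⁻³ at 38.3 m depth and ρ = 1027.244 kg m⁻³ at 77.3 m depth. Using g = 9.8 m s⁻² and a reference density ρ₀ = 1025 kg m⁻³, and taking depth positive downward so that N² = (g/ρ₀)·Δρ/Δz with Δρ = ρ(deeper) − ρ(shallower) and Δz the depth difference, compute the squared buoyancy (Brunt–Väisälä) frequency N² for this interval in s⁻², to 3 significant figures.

Δρ = 1027.244 − 1026.393 = 0.851 kg m⁻³ over Δz = 77.3 − 38.3 = 39 m.
N² = (9.8/1025) × (0.851/39) = 2.0863 × 10⁻⁴ s⁻² ≈ 2.09 × 10⁻⁴ s⁻².
Since Δρ > 0 the layer is stably stratified.

2.09 × 10⁻⁴ s⁻²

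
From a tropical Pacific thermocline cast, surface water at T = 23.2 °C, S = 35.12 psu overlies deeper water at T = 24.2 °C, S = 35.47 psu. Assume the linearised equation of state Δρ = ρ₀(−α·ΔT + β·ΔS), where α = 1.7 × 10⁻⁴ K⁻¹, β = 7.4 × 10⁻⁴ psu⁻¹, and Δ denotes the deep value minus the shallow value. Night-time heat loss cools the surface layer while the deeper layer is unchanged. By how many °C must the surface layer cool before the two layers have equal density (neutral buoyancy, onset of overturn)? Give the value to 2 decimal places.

Neutral buoyancy requires Δρ = 0, i.e. −α(T_deep − T_surf′) + β(S_deep − S_surf) = 0.
T_surf′ = T_deep − (β/α)·ΔS = 24.2 − (7.4 × 10⁻⁴/1.7 × 10⁻⁴)·(+0.35) = 22.6765 °C.
Cooling required: 23.2 − (22.6765) = 0.5235 °C.

0.52 °C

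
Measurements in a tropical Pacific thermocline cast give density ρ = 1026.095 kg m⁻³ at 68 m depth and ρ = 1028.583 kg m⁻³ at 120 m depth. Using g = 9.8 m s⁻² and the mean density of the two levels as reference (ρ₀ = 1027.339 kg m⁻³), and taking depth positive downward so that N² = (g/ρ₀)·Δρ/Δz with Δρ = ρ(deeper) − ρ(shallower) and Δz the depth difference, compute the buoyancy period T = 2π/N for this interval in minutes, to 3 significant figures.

4.90 min

Δρ = 1028.583 − 1026.095 = 2.488 kg m⁻³ over Δz = 120 − 68 = 52 m.
N² = (9.8/1027.339) × (2.488/52) = 4.5641 × 10⁻⁴ s⁻².
N = √(4.5641 × 10⁻⁴) = 0.021364 rad s⁻¹, so T = 2π/N = 294.10 s = 4.9017 min ≈ 4.90 min.
A positive N² confirms static stability across the interval.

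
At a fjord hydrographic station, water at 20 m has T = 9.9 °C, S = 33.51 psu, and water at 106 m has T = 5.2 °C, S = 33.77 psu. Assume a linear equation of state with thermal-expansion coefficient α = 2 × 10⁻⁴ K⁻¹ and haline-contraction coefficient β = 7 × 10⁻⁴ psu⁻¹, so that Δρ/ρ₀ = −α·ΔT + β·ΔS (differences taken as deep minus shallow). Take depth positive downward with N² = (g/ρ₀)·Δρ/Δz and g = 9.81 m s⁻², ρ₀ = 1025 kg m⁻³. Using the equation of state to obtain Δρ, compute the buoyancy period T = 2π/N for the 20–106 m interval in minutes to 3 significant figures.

ΔT = -4.7 K, ΔS = +0.26 psu (deep − shallow).
Δρ/ρ₀ = −αΔT + βΔS = 9.40 × 10⁻⁴ + 1.82 × 10⁻⁴ = 1.122 × 10⁻³, so Δρ ≈ 1.150 kg m⁻³.
N² = (g/ρ₀)·Δρ/Δz = g·(Δρ/ρ₀)/Δz = 9.81 × 1.122 × 10⁻³ / 86 = 1.2799 × 10⁻⁴ s⁻².
N = √(1.2799 × 10⁻⁴) = 0.011313 rad s⁻¹ → T = 2π/N = 555.40 s = 9.2567 min ≈ 9.26 min.

9.26 min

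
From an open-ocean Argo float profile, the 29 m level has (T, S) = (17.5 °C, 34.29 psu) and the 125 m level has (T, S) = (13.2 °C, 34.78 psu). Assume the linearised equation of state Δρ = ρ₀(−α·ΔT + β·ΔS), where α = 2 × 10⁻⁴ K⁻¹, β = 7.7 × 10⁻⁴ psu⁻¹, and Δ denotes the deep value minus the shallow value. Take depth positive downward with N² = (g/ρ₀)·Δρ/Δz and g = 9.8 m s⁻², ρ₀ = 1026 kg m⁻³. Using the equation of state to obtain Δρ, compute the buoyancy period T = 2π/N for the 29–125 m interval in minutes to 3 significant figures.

9.32 min

ΔT = -4.3 K, ΔS = +0.49 psu (deep − shallow).
Δρ/ρ₀ = −αΔT + βΔS = 8.60 × 10⁻⁴ + 3.773 × 10⁻⁴ = 1.2373 × 10⁻³, so Δρ ≈ 1.269 kg m⁻³.
N² = (g/ρ₀)·Δρ/Δz = g·(Δρ/ρ₀)/Δz = 9.8 × 1.2373 × 10⁻³ / 96 = 1.2631 × 10⁻⁴ s⁻².
N = √(1.2631 × 10⁻⁴) = 0.011239 rad s⁻¹ → T = 2π/N = 559.05 s = 9.3175 min ≈ 9.32 min.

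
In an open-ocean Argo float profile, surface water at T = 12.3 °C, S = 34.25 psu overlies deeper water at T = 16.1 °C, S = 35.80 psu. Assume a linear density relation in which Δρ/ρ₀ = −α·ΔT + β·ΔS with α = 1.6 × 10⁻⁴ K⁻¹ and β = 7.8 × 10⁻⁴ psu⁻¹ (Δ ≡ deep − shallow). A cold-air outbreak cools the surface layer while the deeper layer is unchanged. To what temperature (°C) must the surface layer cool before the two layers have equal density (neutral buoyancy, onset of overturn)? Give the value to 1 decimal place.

8.5 °C

Neutral buoyancy requires Δρ = 0, i.e. −α(T_deep − T_surf′) + β(S_deep − S_surf) = 0.
T_surf′ = T_deep − (β/α)·ΔS = 16.1 − (7.8 × 10⁻⁴/1.6 × 10⁻⁴)·(+1.55) = 8.544 °C.
Cooling required: 12.3 − (8.544) = 3.756 °C.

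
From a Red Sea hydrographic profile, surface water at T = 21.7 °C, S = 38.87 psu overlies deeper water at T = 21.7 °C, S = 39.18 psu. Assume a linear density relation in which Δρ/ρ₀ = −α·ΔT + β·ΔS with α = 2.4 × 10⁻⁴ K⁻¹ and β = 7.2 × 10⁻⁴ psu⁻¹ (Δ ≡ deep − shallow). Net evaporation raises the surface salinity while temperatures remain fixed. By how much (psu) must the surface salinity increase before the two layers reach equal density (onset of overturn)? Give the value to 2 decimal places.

0.31 psu

Neutral buoyancy requires −α(T_deep − T_surf) + β(S_deep − S_surf′) = 0.
S_surf′ = S_deep − (α/β)·ΔT = 39.18 − (2.4 × 10⁻⁴/7.2 × 10⁻⁴)·(+0.0) = 39.1800 psu.
Increase required: 39.1800 − 38.87 = 0.3100 psu.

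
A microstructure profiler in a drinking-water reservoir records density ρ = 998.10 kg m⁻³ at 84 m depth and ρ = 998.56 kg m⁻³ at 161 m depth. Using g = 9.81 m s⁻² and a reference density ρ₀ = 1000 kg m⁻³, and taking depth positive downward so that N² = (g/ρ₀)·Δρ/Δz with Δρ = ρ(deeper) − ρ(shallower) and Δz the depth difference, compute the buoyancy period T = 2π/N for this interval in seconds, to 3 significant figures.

821 s

Δρ = 998.56 − 998.10 = 0.46 kg m⁻³ over Δz = 161 − 84 = 77 m.
N² = (9.81/1000) × (0.46/77) = 5.8605 × 10⁻⁵ s⁻².
N = √(5.8605 × 10⁻⁵) = 7.6554 × 10⁻³ rad s⁻¹, so T = 2π/N = 820.75 s ≈ 821 s.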